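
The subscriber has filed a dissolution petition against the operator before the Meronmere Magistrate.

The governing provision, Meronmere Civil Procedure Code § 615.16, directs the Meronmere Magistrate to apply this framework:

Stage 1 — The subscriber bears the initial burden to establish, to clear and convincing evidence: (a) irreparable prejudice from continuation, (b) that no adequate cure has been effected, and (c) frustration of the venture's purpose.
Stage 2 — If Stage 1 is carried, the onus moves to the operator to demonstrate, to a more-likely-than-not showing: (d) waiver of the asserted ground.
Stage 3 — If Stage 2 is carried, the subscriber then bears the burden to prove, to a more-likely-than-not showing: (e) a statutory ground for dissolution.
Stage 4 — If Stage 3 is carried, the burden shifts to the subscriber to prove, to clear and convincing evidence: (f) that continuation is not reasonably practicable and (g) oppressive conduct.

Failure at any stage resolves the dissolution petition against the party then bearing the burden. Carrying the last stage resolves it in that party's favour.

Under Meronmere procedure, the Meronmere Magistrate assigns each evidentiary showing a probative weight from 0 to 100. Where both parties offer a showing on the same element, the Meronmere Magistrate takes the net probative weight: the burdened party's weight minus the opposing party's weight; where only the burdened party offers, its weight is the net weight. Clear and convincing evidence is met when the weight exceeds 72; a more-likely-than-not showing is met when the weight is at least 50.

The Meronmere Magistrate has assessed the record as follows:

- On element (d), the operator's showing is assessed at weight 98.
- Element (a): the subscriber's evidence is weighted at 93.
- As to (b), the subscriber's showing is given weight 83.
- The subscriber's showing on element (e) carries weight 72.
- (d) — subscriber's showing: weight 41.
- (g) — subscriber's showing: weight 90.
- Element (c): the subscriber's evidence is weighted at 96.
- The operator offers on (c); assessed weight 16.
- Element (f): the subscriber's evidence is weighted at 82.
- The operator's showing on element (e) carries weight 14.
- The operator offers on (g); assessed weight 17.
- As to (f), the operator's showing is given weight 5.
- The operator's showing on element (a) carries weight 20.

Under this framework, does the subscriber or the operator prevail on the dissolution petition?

At Stage 1 the subscriber must meet clear and convincing evidence (weight exceeds 72): on (a) the weight is 93 less the opposing 20 gives net 73, > 72, so (a) meets the standard; on (b) the weight is 83, which does exceed 72, so (b) meets the standard; on (c) the weight is 96 less the opposing 16 gives net 80, which does exceed 72, so (c) meets the standard.
  Stage 1 is satisfied; the onus moves to the operator.
At Stage 2 the operator must meet a more-likely-than-not showing (weight is at least 50): on (d) the weight is 98 less the opposing 41 gives net 57, ≥ 50, so (d) meets the standard.
  Stage 2 is satisfied; the onus moves to the subscriber.
At Stage 3 the subscriber must meet a more-likely-than-not showing (weight is at least 50): on (e) the weight is 72 less the opposing 14 gives net 58, which does reach 50, so (e) meets the standard.
  Stage 3 carried; the burden remains with the subscriber.
At Stage 4 the subscriber must meet clear and convincing evidence (weight exceeds 72): on (f) the weight is 82 less the opposing 5 gives net 77, which does exceed 72, so (f) meets the standard; on (g) the weight is 90 less the opposing 17 gives net 73, which does exceed 72, so (g) meets the standard.
  All elements met at the final stage.
All stages carried — the subscriber prevails.

subscriber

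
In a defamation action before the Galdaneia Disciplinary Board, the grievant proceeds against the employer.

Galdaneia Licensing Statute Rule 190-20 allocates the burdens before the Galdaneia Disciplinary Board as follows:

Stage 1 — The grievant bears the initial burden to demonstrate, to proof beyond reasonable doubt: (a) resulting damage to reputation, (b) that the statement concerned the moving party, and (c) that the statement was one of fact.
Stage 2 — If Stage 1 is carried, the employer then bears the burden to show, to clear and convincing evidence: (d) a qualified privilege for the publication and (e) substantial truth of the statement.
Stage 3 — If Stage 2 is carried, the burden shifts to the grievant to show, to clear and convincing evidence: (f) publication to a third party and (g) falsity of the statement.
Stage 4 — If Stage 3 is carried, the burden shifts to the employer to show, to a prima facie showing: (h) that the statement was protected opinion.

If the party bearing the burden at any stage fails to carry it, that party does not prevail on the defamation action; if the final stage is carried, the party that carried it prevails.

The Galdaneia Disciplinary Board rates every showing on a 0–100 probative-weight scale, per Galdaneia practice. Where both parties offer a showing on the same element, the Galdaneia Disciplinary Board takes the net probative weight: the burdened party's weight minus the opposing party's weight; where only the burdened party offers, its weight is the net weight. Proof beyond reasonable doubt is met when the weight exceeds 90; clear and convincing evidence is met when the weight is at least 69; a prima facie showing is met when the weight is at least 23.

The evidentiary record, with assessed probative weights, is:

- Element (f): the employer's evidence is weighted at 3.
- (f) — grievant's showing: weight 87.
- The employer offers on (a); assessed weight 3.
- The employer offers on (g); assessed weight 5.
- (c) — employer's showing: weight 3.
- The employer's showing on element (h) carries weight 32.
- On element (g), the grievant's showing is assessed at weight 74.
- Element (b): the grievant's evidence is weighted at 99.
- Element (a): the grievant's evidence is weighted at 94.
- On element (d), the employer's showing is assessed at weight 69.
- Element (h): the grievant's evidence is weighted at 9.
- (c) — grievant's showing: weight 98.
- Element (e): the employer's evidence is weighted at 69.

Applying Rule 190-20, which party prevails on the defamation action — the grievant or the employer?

Stage 1 (grievant, proof beyond reasonable doubt, weight exceeds 90): (a) net 94−3=91 > 90 — meets; (b) 99 > 90 — meets; (c) net 98−3=95 > 90 — meets.
  All elements met. The burden passes to the employer.
Stage 2 (employer, clear and convincing evidence, weight is at least 69): (d) 69 ≥ 69 — meets; (e) 69 ≥ 69 — meets.
  Stage 2 is satisfied; the onus moves to the grievant.
Stage 3 (grievant, clear and convincing evidence, weight is at least 69): (f) net 87−3=84 ≥ 69 — meets; (g) net 74−5=69 ≥ 69 — meets.
  Stage 3 is satisfied; the onus moves to the employer.
Stage 4 (employer, a prima facie showing, weight is at least 23): (h) net 32−9=23 ≥ 23 — meets.
  All elements met at the final stage.
Every stage carried; the employer prevails.

employer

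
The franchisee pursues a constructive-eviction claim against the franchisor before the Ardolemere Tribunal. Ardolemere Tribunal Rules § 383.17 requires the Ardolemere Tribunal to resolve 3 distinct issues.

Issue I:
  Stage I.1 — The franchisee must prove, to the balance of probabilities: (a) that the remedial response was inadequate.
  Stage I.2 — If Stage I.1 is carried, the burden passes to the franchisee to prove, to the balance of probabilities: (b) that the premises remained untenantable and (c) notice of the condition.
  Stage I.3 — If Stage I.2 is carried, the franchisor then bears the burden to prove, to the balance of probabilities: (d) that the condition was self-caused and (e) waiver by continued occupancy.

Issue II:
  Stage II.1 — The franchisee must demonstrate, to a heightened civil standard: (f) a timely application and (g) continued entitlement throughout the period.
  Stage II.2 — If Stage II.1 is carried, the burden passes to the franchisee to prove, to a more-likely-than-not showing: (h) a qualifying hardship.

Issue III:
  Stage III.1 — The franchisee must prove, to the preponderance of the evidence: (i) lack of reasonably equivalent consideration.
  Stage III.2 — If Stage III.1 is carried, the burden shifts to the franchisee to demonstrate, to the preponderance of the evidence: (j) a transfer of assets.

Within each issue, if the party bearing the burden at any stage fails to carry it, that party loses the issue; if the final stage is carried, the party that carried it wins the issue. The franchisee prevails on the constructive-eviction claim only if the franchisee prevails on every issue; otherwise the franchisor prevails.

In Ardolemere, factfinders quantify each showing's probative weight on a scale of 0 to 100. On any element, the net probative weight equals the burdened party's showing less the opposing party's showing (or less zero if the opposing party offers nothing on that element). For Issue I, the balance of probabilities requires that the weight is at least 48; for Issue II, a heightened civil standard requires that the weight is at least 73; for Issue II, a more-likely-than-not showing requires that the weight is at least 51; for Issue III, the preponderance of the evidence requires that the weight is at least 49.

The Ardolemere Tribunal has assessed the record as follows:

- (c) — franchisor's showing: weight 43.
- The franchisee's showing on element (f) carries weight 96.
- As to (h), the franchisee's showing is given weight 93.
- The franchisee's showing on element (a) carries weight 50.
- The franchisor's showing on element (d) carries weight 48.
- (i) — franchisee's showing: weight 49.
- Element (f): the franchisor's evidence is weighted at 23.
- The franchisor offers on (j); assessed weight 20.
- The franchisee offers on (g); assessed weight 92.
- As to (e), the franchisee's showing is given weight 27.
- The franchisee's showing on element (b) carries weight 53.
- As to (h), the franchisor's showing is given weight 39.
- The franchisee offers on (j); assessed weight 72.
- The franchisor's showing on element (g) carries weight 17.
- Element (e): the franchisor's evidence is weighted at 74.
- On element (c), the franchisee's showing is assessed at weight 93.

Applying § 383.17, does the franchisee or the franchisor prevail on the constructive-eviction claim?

franchisee

— Issue I —
At Stage I.1 the franchisee must meet the balance of probabilities (weight is at least 48): on (a) the weight is 50, ≥ 48, so (a) meets the standard.
  Stage I.1 carried; the burden remains with the franchisee.
At Stage I.2 the franchisee must meet the balance of probabilities (weight is at least 48): on (b) the weight is 53, which does reach 48, so (b) meets the standard; on (c) the weight is 93 less the opposing 43 gives net 50, which does reach 48, so (c) meets the standard.
  Stage I.2 is satisfied; the onus moves to the franchisor.
At Stage I.3 the franchisor must meet the balance of probabilities (weight is at least 48): on (d) the weight is 48, which does reach 48, so (d) meets the standard; on (e) the weight is 74 less the opposing 27 gives net 47, < 48, so (e) does not meet the standard.
  Stage I.3 not carried; the franchisor fails its burden.
So the franchisee prevails on this issue.
— Issue II —
Stage II.1 — burden on franchisee; standard: a heightened civil standard (weight is at least 73).
    (f): 96 − 23 = 73 ≥ 73 [met]
    (g): 92 − 17 = 75 ≥ 73 [met]
  Stage II.1 carried; the burden remains with the franchisee.
Stage II.2 — burden on franchisee; standard: a more-likely-than-not showing (weight is at least 51).
    (h): 93 − 39 = 54 ≥ 51 [met]
  All elements met at the final stage.
With every stage satisfied, the franchisee prevails on this issue.
— Issue III —
Stage III.1 — burden on franchisee; standard: the preponderance of the evidence (weight is at least 49).
    (i): 49 ≥ 49 [met]
  Stage III.1 carried; the burden remains with the franchisee.
Stage III.2 — burden on franchisee; standard: the preponderance of the evidence (weight is at least 49).
    (j): 72 − 20 = 52 ≥ 49 [met]
  Stage III.2 carried; the final stage is satisfied.
All stages carried — the franchisee prevails on this issue.
Per-issue: Issue I → franchisee; Issue II → franchisee; Issue III → franchisee. The franchisee must prevail on every issue; overall, the franchisee prevails.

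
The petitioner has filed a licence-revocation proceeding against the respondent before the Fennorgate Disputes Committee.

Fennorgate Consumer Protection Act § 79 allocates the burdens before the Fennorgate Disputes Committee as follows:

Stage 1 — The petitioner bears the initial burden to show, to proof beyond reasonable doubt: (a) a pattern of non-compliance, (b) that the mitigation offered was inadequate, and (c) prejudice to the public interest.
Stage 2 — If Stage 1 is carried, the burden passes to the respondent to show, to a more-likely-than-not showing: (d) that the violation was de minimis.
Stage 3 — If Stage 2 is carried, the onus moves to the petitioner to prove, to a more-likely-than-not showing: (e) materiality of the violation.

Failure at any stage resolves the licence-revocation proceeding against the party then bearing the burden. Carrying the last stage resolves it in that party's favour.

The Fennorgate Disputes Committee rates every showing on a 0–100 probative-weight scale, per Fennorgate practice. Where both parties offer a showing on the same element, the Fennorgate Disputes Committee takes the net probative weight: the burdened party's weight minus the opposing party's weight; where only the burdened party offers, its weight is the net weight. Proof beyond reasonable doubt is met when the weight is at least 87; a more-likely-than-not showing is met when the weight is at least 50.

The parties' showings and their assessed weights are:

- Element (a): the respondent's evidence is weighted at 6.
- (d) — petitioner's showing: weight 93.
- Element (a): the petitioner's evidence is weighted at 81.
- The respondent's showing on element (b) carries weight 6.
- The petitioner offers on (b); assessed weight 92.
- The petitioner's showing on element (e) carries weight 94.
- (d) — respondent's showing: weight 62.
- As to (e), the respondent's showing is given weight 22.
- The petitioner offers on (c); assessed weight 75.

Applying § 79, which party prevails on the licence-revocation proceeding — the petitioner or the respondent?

respondent

At Stage 1 the petitioner must meet proof beyond reasonable doubt (weight is at least 87): on (a) the weight is 81 less the opposing 6 gives net 75, which does not reach 87, so (a) does not meet the standard; on (b) the weight is 92 less the opposing 6 gives net 86, < 87, so (b) does not meet the standard; on (c) the weight is 75, which does not reach 87, so (c) does not meet the standard.
  Not every element is met, so the petitioner fails to carry Stage 1.
So the respondent prevails.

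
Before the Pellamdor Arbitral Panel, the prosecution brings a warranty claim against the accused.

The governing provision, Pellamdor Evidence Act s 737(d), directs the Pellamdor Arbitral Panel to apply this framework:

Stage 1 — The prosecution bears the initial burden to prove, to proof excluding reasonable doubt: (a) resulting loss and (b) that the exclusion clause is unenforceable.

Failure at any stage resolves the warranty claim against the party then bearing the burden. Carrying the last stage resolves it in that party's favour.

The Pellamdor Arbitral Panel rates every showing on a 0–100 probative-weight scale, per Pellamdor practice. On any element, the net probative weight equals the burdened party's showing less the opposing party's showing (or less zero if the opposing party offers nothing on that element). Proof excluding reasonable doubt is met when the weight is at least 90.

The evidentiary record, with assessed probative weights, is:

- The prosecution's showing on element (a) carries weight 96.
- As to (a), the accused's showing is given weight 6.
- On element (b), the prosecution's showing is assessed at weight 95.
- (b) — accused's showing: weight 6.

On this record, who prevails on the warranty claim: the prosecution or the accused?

accused

Stage 1 — burden on prosecution; standard: proof excluding reasonable doubt (weight is at least 90).
    (a): 96 − 6 = 90 ≥ 90 [met]
    (b): 95 − 6 = 89 < 90 [not met]
  Not every element is met, so the prosecution fails to carry Stage 1.
The analysis ends at Stage 1; the accused prevails.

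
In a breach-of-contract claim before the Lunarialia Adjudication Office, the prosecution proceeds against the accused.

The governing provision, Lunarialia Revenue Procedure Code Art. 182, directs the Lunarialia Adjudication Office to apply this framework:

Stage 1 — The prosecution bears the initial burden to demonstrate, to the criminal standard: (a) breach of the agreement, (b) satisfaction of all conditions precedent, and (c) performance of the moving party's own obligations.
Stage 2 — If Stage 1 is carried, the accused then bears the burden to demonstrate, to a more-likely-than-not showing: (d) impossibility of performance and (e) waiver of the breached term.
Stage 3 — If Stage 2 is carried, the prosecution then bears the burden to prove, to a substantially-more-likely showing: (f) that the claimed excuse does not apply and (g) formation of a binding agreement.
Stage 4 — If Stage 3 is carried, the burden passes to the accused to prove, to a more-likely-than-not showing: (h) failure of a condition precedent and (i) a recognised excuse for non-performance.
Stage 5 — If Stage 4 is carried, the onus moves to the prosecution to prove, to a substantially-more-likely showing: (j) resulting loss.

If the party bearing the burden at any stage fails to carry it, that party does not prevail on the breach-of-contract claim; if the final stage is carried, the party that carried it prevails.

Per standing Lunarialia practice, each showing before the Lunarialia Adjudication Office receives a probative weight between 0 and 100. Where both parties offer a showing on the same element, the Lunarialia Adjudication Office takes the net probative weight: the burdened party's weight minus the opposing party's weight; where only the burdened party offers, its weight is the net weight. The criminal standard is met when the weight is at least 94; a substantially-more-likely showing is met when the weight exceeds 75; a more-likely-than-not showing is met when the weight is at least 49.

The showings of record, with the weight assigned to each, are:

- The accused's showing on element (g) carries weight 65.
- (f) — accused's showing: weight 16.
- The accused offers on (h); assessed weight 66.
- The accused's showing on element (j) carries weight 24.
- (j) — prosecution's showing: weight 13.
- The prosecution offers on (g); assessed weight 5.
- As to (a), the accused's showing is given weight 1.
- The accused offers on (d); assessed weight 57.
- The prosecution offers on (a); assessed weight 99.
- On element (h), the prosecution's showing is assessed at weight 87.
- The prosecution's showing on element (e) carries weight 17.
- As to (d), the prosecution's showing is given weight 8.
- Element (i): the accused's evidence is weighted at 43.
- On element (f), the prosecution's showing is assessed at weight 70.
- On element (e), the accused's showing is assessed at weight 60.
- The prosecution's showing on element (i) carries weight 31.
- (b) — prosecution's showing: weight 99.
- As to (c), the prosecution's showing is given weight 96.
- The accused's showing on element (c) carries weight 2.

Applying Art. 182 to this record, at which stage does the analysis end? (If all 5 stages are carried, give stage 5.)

Stage 1 (prosecution, the criminal standard, weight is at least 94): (a) net 99−1=98 ≥ 94 — meets; (b) 99 ≥ 94 — meets; (c) net 96−2=94 ≥ 94 — meets.
  All elements met. The burden passes to the accused.
Stage 2 (accused, a more-likely-than-not showing, weight is at least 49): (d) net 57−8=49 ≥ 49 — meets; (e) net 60−17=43 < 49 — fails.
  Stage 2 not carried; the accused fails its burden.
So the prosecution prevails.

stage 2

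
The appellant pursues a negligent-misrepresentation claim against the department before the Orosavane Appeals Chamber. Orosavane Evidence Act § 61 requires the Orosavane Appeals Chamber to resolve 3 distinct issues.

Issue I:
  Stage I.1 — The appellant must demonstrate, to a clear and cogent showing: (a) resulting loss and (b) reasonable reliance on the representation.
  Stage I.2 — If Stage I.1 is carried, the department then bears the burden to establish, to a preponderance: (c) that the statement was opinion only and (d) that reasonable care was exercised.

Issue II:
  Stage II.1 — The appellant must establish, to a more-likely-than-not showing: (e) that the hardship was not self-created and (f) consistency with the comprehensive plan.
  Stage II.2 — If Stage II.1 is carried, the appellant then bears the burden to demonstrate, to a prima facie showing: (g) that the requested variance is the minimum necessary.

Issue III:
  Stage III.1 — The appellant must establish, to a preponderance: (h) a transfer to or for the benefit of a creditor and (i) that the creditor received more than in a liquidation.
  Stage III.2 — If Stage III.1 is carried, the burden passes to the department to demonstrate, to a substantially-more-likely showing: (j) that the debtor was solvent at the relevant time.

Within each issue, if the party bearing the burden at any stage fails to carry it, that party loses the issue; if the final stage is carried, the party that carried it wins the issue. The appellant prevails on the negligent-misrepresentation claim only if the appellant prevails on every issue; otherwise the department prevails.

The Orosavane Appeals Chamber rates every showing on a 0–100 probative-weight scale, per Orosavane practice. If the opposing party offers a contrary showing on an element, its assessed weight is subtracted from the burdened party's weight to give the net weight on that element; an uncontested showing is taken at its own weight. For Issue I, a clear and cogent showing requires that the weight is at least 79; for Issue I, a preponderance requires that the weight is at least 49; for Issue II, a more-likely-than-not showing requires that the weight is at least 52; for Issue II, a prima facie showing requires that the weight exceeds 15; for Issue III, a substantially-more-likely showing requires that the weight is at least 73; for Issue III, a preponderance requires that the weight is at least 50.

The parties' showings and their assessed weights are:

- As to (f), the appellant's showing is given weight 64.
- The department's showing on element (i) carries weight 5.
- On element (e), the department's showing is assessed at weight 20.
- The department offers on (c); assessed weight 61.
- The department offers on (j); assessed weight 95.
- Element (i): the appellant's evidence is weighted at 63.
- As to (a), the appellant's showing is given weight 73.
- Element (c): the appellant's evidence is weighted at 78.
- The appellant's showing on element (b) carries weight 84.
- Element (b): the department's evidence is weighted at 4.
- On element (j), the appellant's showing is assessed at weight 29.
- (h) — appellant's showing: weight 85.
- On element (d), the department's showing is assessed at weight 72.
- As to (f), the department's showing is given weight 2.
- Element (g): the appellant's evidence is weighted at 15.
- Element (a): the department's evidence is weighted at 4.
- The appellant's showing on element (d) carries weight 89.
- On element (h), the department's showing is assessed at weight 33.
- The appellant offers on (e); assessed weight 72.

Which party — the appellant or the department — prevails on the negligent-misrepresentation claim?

— Issue I —
Stage I.1 (appellant, a clear and cogent showing, weight is at least 79): (a) net 73−4=69 < 79 — fails; (b) net 84−4=80 ≥ 79 — meets.
  Not every element is met, so the appellant fails to carry Stage I.1.
So the department prevails on this issue.
— Issue II —
Stage II.1 (appellant, a more-likely-than-not showing, weight is at least 52): (e) net 72−20=52 ≥ 52 — meets; (f) net 64−2=62 ≥ 52 — meets.
  All elements met. The appellant retains the burden for Stage II.2.
Stage II.2 (appellant, a prima facie showing, weight exceeds 15): (g) 15 ≤ 15 — fails.
  Stage II.2 not carried; the appellant fails its burden.
The department prevails on this issue.
— Issue III —
At Stage III.1 the appellant must meet a preponderance (weight is at least 50): on (h) the weight is 85 less the opposing 33 gives net 52, ≥ 50, so (h) meets the standard; on (i) the weight is 63 less the opposing 5 gives net 58, ≥ 50, so (i) meets the standard.
  Stage III.1 carried; the burden shifts to the department.
At Stage III.2 the department must meet a substantially-more-likely showing (weight is at least 73): on (j) the weight is 95 less the opposing 29 gives net 66, < 73, so (j) does not meet the standard.
  The department does not carry Stage III.2.
So the appellant prevails on this issue.
Per-issue: Issue I → department; Issue II → department; Issue III → appellant. The appellant must prevail on every issue; overall, the department prevails.

department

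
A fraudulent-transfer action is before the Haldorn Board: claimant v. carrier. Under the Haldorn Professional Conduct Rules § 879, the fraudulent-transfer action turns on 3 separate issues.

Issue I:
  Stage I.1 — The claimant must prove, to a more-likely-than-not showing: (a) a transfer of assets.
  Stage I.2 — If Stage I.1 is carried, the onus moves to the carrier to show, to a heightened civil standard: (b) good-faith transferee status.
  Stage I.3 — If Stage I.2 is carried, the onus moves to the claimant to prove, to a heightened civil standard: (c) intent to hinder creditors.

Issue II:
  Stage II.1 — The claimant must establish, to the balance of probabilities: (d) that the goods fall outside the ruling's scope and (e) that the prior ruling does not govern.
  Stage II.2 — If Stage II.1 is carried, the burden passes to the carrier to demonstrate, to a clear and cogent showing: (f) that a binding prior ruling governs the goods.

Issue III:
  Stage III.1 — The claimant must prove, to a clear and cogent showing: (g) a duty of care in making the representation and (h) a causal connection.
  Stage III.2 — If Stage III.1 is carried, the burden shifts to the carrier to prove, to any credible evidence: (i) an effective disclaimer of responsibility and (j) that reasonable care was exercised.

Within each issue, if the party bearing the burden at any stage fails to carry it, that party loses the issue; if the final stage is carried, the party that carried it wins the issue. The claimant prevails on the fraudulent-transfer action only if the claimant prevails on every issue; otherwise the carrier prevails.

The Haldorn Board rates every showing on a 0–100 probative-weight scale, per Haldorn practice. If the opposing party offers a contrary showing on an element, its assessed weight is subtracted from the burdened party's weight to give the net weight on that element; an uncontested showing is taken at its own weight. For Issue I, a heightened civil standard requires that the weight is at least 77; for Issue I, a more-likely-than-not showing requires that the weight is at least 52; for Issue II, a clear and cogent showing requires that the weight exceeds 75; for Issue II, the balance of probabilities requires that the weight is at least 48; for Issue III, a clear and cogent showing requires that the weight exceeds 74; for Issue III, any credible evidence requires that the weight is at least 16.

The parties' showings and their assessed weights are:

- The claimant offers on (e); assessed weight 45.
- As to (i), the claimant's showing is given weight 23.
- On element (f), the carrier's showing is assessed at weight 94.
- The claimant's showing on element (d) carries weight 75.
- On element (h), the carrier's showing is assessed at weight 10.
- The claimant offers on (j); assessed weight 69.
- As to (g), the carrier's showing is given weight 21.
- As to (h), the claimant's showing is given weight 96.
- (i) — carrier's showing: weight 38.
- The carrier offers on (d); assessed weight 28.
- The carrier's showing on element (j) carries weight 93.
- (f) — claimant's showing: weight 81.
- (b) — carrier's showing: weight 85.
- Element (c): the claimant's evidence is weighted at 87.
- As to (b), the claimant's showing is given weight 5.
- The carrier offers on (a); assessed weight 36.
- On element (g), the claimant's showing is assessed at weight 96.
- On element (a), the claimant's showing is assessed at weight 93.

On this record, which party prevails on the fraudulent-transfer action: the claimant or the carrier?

— Issue I —
Stage I.1 (claimant, a more-likely-than-not showing, weight is at least 52): (a) net 93−36=57 ≥ 52 — meets.
  Stage I.1 is satisfied; the onus moves to the carrier.
Stage I.2 (carrier, a heightened civil standard, weight is at least 77): (b) net 85−5=80 ≥ 77 — meets.
  Stage I.2 is satisfied; the onus moves to the claimant.
Stage I.3 (claimant, a heightened civil standard, weight is at least 77): (c) 87 ≥ 77 — meets.
  The claimant carries the last stage.
Every stage carried; the claimant prevails on this issue.
— Issue II —
At Stage II.1 the claimant must meet the balance of probabilities (weight is at least 48): on (d) the weight is 75 less the opposing 28 gives net 47, which does not reach 48, so (d) does not meet the standard; on (e) the weight is 45, which does not reach 48, so (e) does not meet the standard.
  The claimant does not carry Stage II.1.
The analysis ends at Stage II.1; the carrier prevails on this issue.
— Issue III —
Stage III.1 — burden on claimant; standard: a clear and cogent showing (weight exceeds 74).
    (g): 96 − 21 = 75 > 74 [met]
    (h): 96 − 10 = 86 > 74 [met]
  Stage III.1 carried; the burden shifts to the carrier.
Stage III.2 — burden on carrier; standard: any credible evidence (weight is at least 16).
    (i): 38 − 23 = 15 < 16 [not met]
    (j): 93 − 69 = 24 ≥ 16 [met]
  The carrier does not carry Stage III.2.
So the claimant prevails on this issue.
Per-issue: Issue I → claimant; Issue II → carrier; Issue III → claimant. The claimant must prevail on every issue; overall, the carrier prevails.

carrier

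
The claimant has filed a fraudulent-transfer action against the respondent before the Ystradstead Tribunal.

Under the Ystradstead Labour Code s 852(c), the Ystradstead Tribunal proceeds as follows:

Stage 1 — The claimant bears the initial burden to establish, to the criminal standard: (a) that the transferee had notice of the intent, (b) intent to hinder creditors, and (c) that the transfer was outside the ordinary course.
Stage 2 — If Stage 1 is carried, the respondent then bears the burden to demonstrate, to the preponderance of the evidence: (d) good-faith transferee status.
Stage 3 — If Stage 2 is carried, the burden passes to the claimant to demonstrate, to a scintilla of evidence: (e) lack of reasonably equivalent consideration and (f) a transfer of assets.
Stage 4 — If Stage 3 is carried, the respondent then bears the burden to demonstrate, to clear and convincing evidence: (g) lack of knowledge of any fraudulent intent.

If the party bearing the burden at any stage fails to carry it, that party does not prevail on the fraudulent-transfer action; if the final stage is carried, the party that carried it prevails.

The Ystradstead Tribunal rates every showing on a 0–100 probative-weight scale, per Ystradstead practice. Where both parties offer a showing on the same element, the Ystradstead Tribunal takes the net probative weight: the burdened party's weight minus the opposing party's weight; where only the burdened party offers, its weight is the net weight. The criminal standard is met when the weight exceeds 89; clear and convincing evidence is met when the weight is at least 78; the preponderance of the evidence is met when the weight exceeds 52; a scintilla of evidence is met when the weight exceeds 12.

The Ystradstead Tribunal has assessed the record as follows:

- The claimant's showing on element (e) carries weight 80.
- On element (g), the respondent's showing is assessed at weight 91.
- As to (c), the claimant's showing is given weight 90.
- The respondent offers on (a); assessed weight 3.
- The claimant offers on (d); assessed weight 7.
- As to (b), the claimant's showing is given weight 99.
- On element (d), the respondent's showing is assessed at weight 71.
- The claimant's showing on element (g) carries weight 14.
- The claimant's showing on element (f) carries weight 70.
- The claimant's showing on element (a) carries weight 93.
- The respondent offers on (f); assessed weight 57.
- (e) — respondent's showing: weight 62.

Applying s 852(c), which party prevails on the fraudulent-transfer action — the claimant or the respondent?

Stage 1 — burden on claimant; standard: the criminal standard (weight exceeds 89).
    (a): 93 − 3 = 90 > 89 [met]
    (b): 99 > 89 [met]
    (c): 90 > 89 [met]
  Stage 1 carried; the burden shifts to the respondent.
Stage 2 — burden on respondent; standard: the preponderance of the evidence (weight exceeds 52).
    (d): 71 − 7 = 64 > 52 [met]
  Stage 2 is satisfied; the onus moves to the claimant.
Stage 3 — burden on claimant; standard: a scintilla of evidence (weight exceeds 12).
    (e): 80 − 62 = 18 > 12 [met]
    (f): 70 − 57 = 13 > 12 [met]
  Stage 3 is satisfied; the onus moves to the respondent.
Stage 4 — burden on respondent; standard: clear and convincing evidence (weight is at least 78).
    (g): 91 − 14 = 77 < 78 [not met]
  Not every element is met, so the respondent fails to carry Stage 4.
The claimant prevails.

claimant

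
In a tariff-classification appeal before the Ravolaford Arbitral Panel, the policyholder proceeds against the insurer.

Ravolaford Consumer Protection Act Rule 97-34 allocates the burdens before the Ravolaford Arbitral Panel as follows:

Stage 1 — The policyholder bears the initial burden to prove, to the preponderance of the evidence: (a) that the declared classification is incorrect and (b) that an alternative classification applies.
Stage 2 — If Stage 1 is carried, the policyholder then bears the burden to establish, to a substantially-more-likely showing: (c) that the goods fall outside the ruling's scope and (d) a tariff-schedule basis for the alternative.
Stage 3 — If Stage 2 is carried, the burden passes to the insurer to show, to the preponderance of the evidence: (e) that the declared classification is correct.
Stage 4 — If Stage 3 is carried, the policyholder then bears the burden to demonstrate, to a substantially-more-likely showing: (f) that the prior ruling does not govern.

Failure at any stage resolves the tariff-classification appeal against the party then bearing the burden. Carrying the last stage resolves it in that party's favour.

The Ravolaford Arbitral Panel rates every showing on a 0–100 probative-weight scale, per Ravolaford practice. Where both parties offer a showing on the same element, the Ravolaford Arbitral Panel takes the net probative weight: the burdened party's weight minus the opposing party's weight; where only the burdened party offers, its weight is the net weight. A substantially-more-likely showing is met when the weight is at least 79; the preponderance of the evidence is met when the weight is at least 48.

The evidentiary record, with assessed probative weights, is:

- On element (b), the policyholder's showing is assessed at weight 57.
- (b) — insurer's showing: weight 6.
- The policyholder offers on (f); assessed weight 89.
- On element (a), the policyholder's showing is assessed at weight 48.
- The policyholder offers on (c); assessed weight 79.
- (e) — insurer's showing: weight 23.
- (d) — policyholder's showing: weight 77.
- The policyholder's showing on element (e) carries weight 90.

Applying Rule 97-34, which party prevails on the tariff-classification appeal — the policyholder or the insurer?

insurer

At Stage 1 the policyholder must meet the preponderance of the evidence (weight is at least 48): on (a) the weight is 48, which does reach 48, so (a) meets the standard; on (b) the weight is 57 less the opposing 6 gives net 51, ≥ 48, so (b) meets the standard.
  All elements met. The policyholder retains the burden for Stage 2.
At Stage 2 the policyholder must meet a substantially-more-likely showing (weight is at least 79): on (c) the weight is 79, which does reach 79, so (c) meets the standard; on (d) the weight is 77, < 79, so (d) does not meet the standard.
  Stage 2 not carried; the policyholder fails its burden.
The analysis ends at Stage 2; the insurer prevails.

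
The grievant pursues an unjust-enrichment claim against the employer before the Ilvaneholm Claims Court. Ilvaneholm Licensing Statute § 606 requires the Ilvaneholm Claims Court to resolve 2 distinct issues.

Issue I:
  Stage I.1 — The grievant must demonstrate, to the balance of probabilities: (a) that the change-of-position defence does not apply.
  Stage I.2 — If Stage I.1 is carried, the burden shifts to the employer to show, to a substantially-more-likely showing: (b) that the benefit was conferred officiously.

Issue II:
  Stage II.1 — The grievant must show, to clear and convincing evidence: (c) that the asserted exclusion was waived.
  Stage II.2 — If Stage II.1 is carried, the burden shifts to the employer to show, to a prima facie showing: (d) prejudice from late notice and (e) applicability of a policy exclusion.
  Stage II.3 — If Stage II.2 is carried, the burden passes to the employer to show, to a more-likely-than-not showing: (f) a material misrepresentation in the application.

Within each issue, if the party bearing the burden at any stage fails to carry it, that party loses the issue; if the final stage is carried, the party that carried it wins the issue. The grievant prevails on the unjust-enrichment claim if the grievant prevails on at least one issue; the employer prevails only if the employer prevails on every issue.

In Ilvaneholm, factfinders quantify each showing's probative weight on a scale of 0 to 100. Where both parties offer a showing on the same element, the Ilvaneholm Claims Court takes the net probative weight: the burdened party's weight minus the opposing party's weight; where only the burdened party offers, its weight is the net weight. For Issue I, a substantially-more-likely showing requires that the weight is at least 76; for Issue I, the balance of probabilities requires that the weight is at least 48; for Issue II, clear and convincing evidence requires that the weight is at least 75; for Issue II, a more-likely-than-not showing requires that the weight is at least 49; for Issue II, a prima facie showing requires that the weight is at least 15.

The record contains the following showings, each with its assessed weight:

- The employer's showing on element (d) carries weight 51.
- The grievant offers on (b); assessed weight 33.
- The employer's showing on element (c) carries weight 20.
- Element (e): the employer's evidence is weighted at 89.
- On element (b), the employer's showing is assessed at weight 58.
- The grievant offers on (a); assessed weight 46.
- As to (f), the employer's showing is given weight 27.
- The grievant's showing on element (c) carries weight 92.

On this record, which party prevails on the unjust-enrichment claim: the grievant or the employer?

employer

— Issue I —
Stage I.1 — burden on grievant; standard: the balance of probabilities (weight is at least 48).
    (a): 46 < 48 [not met]
  Stage I.1 not carried; the grievant fails its burden.
The employer prevails on this issue.
— Issue II —
At Stage II.1 the grievant must meet clear and convincing evidence (weight is at least 75): on (c) the weight is 92 less the opposing 20 gives net 72, which does not reach 75, so (c) does not meet the standard.
  Stage II.1 not carried; the grievant fails its burden.
The analysis ends at Stage II.1; the employer prevails on this issue.
Per-issue: Issue I → employer; Issue II → employer. The grievant must prevail on at least one issue; overall, the employer prevails.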